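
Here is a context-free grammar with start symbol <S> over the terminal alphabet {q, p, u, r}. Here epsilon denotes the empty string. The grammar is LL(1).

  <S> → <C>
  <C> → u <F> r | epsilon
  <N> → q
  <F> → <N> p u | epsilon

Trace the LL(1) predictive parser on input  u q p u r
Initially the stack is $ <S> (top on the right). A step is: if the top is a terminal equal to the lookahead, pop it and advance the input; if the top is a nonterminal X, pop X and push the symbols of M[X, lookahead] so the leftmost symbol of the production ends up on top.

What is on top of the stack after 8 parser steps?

r

     Stack        Input        Action
  1  $ <S>        u q p u r $  expand <S> → <C>
  2  $ <C>        u q p u r $  expand <C> → u <F> r
  3  $ r <F> u    u q p u r $  match u
  4  $ r <F>      q p u r $    expand <F> → <N> p u
  5  $ r u p <N>  q p u r $    expand <N> → q
  6  $ r u p q    q p u r $    match q
  7  $ r u p      p u r $      match p
  8  $ r u        u r $        match u
Stack after step 8: $ r (top = r).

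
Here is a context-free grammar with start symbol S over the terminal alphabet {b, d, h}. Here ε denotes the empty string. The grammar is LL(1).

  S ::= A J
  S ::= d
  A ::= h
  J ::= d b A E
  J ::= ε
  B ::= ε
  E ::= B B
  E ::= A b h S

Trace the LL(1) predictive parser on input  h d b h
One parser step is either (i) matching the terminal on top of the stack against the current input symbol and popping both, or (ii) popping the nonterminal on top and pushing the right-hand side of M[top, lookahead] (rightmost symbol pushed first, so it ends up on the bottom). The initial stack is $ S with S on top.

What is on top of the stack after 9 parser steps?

B

     Stack      Input      Action
  1  $ S        h d b h $  expand S ::= A J
  2  $ J A      h d b h $  expand A ::= h
  3  $ J h      h d b h $  match h
  4  $ J        d b h $    expand J ::= d b A E
  5  $ E A b d  d b h $    match d
  6  $ E A b    b h $      match b
  7  $ E A      h $        expand A ::= h
  8  $ E h      h $        match h
  9  $ E        $          expand E ::= B B
Stack after step 9: $ B B (top = B).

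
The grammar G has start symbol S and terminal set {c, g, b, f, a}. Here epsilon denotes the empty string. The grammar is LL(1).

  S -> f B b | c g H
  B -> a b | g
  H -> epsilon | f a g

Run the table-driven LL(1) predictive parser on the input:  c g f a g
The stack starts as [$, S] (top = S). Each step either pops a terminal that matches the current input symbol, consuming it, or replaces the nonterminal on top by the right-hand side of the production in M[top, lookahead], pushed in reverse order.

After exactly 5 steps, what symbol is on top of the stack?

a

step 1: stack=$ S  input=c g f a g $  — expand S -> c g H
step 2: stack=$ H g c  input=c g f a g $  — match c
step 3: stack=$ H g  input=g f a g $  — match g
step 4: stack=$ H  input=f a g $  — expand H -> f a g
step 5: stack=$ g a f  input=f a g $  — match f
Stack after step 5: $ g a (top = a).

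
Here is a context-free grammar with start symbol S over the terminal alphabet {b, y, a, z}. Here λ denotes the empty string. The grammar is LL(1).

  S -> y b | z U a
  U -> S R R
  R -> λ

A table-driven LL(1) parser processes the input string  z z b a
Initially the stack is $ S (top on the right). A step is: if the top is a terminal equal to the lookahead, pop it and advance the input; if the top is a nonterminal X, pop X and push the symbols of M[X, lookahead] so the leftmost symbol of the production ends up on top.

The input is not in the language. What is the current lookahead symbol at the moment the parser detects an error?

b

     Stack          Input      Action
  1  $ S            z z b a $  expand S -> z U a
  2  $ a U z        z z b a $  match z
  3  $ a U          z b a $    expand U -> S R R
  4  $ a R R S      z b a $    expand S -> z U a
  5  $ a R R a U z  z b a $    match z
  6  $ a R R a U    b a $      error: M[U, b] is empty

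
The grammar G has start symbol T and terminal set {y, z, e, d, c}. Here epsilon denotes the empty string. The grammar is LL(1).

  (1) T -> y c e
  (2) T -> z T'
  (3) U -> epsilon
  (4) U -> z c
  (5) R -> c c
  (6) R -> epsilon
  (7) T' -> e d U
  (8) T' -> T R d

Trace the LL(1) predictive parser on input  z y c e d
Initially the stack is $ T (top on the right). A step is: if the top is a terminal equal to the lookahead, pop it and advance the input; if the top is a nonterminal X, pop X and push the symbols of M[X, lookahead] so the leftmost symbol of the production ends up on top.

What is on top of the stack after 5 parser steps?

c

     Stack        Input        Action
  1  $ T          z y c e d $  expand T -> z T'
  2  $ T' z       z y c e d $  match z
  3  $ T'         y c e d $    expand T' -> T R d
  4  $ d R T      y c e d $    expand T -> y c e
  5  $ d R e c y  y c e d $    match y
Stack after step 5: $ d R e c (top = c).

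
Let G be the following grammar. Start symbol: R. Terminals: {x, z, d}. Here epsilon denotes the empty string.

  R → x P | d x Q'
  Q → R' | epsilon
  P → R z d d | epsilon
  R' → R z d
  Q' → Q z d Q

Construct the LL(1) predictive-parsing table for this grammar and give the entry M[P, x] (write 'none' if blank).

P → R z d d

FIRST(R) = {d, x}
FIRST(P) = {epsilon, d, x}  (via R z d d)
FIRST(R') = {d, x}  (via R z d)
FIRST(Q) = {epsilon, d, x}  (via R')
FIRST(Q') = {d, x, z}  (via Q z d Q)
FOLLOW(R) includes $ since R is the start symbol.
FOLLOW(R): in P→R z d d, R is followed by z d d with FIRST {z}; in R'→R z d, R is followed by z d with FIRST {z}. Thus FOLLOW(R) = {$, z}.
FOLLOW(P): in R→x P, the suffix after P is empty, so FOLLOW(P) ⊇ FOLLOW(R) = {$, z}. Thus FOLLOW(P) = {$, z}.
For P → R z d d: FIRST(R z d d) = {d, x}, so it goes in M[P, t] for t ∈ {d, x}.
For P → epsilon: FIRST(epsilon) = {epsilon}, so it goes in M[P, t] for t ∈ {}; since epsilon ∈ FIRST, also for every t ∈ FOLLOW(P) = {$, z}.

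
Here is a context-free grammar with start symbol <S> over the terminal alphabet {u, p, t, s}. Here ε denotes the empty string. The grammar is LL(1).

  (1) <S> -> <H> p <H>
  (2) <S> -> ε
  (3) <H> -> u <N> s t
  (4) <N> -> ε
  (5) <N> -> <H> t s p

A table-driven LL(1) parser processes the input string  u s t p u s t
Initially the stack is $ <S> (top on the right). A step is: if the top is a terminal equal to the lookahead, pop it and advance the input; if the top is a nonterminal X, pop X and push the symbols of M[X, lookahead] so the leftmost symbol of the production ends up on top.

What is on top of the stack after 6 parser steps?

p

step 1: stack=$ <S>  input=u s t p u s t $  — expand <S> -> <H> p <H>
step 2: stack=$ <H> p <H>  input=u s t p u s t $  — expand <H> -> u <N> s t
step 3: stack=$ <H> p t s <N> u  input=u s t p u s t $  — match u
step 4: stack=$ <H> p t s <N>  input=s t p u s t $  — expand <N> -> ε
step 5: stack=$ <H> p t s  input=s t p u s t $  — match s
step 6: stack=$ <H> p t  input=t p u s t $  — match t
Stack after step 6: $ <H> p (top = p).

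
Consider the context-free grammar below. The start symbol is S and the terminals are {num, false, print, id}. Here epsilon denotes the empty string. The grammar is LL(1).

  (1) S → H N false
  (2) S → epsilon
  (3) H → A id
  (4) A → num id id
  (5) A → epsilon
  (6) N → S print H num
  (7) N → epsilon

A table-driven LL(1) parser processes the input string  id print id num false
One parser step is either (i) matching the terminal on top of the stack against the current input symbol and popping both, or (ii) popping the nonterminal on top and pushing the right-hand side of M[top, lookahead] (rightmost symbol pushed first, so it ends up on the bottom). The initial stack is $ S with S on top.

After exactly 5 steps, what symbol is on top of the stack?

step 1: stack=$ S  input=id print id num false $  — expand S → H N false
step 2: stack=$ false N H  input=id print id num false $  — expand H → A id
step 3: stack=$ false N id A  input=id print id num false $  — expand A → epsilon
step 4: stack=$ false N id  input=id print id num false $  — match id
step 5: stack=$ false N  input=print id num false $  — expand N → S print H num
Stack after step 5: $ false num H print S (top = S).

S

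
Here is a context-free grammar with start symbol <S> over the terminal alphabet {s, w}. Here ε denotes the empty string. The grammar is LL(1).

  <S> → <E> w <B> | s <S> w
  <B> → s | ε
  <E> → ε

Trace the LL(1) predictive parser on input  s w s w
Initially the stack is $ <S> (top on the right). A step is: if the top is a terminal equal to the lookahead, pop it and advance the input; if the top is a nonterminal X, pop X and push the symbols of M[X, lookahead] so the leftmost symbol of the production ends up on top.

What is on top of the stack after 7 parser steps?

w

step 1: stack=$ <S>  input=s w s w $  — expand <S> → s <S> w
step 2: stack=$ w <S> s  input=s w s w $  — match s
step 3: stack=$ w <S>  input=w s w $  — expand <S> → <E> w <B>
step 4: stack=$ w <B> w <E>  input=w s w $  — expand <E> → ε
step 5: stack=$ w <B> w  input=w s w $  — match w
step 6: stack=$ w <B>  input=s w $  — expand <B> → s
step 7: stack=$ w s  input=s w $  — match s
Stack after step 7: $ w (top = w).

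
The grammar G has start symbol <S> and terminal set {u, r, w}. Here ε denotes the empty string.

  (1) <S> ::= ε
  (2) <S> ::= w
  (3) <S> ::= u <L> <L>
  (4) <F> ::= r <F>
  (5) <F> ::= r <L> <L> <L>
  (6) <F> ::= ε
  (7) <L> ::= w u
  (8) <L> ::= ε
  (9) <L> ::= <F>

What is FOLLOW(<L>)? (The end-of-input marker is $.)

FIRST(<S>) = {ε, u, w}
FIRST(<F>) = {ε, r}
FIRST(<L>) = {ε, r, w}  (via <F>)
FOLLOW(<S>) includes $ since <S> is the start symbol.
FOLLOW(<S>): <S> appears on no right-hand side. Thus FOLLOW(<S>) = {$}.
FOLLOW(<F>): in <F>::=r <F>, the suffix after <F> is empty (adds nothing new); in <L>::=<F>, the suffix after <F> is empty, so FOLLOW(<F>) ⊇ FOLLOW(<L>) = {$, r, w}. Thus FOLLOW(<F>) = {$, r, w}.
FOLLOW(<L>): in <S>::=u <L> <L> (occurrence 1), <L> is followed by <L> with FIRST {ε, r, w}; in <S>::=u <L> <L> (occurrence 1), the suffix after <L> is nullable, so FOLLOW(<L>) ⊇ FOLLOW(<S>) = {$}; in <S>::=u <L> <L> (occurrence 2), the suffix after <L> is empty, so FOLLOW(<L>) ⊇ FOLLOW(<S>) = {$}; in <F>::=r <L> <L> <L> (occurrence 1), <L> is followed by <L> <L> with FIRST {ε, r, w}; in <F>::=r <L> <L> <L> (occurrence 1), the suffix after <L> is nullable, so FOLLOW(<L>) ⊇ FOLLOW(<F>) = {$, r, w}; in <F>::=r <L> <L> <L> (occurrence 2), <L> is followed by <L> with FIRST {ε, r, w}; in <F>::=r <L> <L> <L> (occurrence 2), the suffix after <L> is nullable, so FOLLOW(<L>) ⊇ FOLLOW(<F>) = {$, r, w}; in <F>::=r <L> <L> <L> (occurrence 3), the suffix after <L> is empty, so FOLLOW(<L>) ⊇ FOLLOW(<F>) = {$, r, w}. Thus FOLLOW(<L>) = {$, r, w}.

{$, r, w}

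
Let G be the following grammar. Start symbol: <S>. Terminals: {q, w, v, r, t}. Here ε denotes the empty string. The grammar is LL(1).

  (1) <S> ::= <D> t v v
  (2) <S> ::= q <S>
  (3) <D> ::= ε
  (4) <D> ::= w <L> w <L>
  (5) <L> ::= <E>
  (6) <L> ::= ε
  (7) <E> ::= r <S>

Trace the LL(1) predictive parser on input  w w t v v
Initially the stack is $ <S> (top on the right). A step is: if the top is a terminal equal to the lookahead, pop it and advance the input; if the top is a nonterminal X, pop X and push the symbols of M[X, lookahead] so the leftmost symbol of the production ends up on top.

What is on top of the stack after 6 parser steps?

t

step 1: stack=$ <S>  input=w w t v v $  — expand <S> ::= <D> t v v
step 2: stack=$ v v t <D>  input=w w t v v $  — expand <D> ::= w <L> w <L>
step 3: stack=$ v v t <L> w <L> w  input=w w t v v $  — match w
step 4: stack=$ v v t <L> w <L>  input=w t v v $  — expand <L> ::= ε
step 5: stack=$ v v t <L> w  input=w t v v $  — match w
step 6: stack=$ v v t <L>  input=t v v $  — expand <L> ::= ε
Stack after step 6: $ v v t (top = t).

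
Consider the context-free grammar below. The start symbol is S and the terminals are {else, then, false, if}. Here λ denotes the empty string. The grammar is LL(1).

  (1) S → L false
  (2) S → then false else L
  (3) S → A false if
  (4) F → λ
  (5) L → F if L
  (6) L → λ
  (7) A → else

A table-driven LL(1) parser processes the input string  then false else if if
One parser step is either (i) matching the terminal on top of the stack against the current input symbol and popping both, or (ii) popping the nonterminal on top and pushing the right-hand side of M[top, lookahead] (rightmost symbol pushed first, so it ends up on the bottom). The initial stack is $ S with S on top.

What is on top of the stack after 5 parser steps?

F

step 1: stack=$ S  input=then false else if if $  — expand S → then false else L
step 2: stack=$ L else false then  input=then false else if if $  — match then
step 3: stack=$ L else false  input=false else if if $  — match false
step 4: stack=$ L else  input=else if if $  — match else
step 5: stack=$ L  input=if if $  — expand L → F if L
Stack after step 5: $ L if F (top = F).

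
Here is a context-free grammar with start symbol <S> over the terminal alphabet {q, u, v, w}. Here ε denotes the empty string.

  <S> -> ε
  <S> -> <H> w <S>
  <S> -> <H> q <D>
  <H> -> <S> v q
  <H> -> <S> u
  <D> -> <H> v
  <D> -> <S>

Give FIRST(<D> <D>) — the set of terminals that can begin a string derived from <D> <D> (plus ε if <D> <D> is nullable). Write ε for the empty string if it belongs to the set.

FIRST(<S>) = {ε, u, v}  (via <H> w <S>, <H> q <D>)
FIRST(<H>) = {u, v}  (via <S> v q, <S> u)
FIRST(<D>) = {ε, u, v}  (via <H> v, <S>)
FIRST(<D> <D>): take FIRST of each symbol in turn, carrying on past any symbol whose FIRST contains ε; result {ε, u, v}.

{ε, u, v}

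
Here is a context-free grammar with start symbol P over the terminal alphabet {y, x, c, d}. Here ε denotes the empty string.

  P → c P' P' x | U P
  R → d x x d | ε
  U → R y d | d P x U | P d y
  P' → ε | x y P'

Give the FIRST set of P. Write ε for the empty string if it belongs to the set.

FIRST(R) = {ε, d}
FIRST(P') = {ε, x}
FIRST(P) = {c, d, y}  (via U P)
FIRST(U) = {c, d, y}  (via R y d, P d y)

{c, d, y}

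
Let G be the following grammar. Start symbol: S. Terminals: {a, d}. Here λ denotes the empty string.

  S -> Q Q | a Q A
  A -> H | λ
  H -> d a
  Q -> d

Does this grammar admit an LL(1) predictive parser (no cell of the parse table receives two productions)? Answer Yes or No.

FIRST(S) = {a, d}
FIRST(A) = {λ, d}
FIRST(H) = {d}
FIRST(Q) = {d}
FOLLOW(S) = {$}
FOLLOW(A) = {$}
FOLLOW(H) = {$}
FOLLOW(Q) = {$, d}
Each cell of M receives at most one production.

Yes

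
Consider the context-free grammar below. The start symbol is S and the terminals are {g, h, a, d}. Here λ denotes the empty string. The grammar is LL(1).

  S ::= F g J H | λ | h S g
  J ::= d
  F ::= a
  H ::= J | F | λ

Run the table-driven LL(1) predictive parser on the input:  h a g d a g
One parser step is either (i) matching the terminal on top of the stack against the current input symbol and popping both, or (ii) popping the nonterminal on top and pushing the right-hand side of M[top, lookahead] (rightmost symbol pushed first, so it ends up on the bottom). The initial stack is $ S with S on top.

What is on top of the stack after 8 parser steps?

H

     Stack        Input          Action
  1  $ S          h a g d a g $  expand S ::= h S g
  2  $ g S h      h a g d a g $  match h
  3  $ g S        a g d a g $    expand S ::= F g J H
  4  $ g H J g F  a g d a g $    expand F ::= a
  5  $ g H J g a  a g d a g $    match a
  6  $ g H J g    g d a g $      match g
  7  $ g H J      d a g $        expand J ::= d
  8  $ g H d      d a g $        match d
Stack after step 8: $ g H (top = H).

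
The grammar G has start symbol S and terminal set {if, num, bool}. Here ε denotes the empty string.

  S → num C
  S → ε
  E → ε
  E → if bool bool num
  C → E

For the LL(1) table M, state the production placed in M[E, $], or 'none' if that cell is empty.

FIRST(S): from S→num C we get {num}; from S→ε we get {ε}. So FIRST(S) = {ε, num}.
FIRST(E): from E→ε we get {ε}; from E→if bool bool num we get {if}. So FIRST(E) = {ε, if}.
FIRST(C): from C→E we get {ε, if}. So FIRST(C) = {ε, if}.
FOLLOW(S) includes $ since S is the start symbol.
FOLLOW(C): in S→num C, the suffix after C is empty, so FOLLOW(C) ⊇ FOLLOW(S) = {$}. Thus FOLLOW(C) = {$}.
FOLLOW(E): in C→E, the suffix after E is empty, so FOLLOW(E) ⊇ FOLLOW(C) = {$}. Thus FOLLOW(E) = {$}.
For E → ε: FIRST(ε) = {ε}, so it goes in M[E, t] for t ∈ {}; since ε ∈ FIRST, also for every t ∈ FOLLOW(E) = {$}.
For E → if bool bool num: FIRST(if bool bool num) = {if}, so it goes in M[E, t] for t ∈ {if}.

E → ε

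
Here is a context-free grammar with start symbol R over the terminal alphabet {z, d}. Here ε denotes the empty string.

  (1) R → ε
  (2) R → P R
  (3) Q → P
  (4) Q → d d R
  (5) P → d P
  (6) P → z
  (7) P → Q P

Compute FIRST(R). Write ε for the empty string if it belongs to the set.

{ε, d, z}

FIRST(R): from R→ε we get {ε}; from R→P R we get {d, z}. So FIRST(R) = {ε, d, z}.
FIRST(Q): from Q→P we get {d, z}; from Q→d d R we get {d}. So FIRST(Q) = {d, z}.
FIRST(P): from P→d P we get {d}; from P→z we get {z}; from P→Q P we get {d, z}. So FIRST(P) = {d, z}.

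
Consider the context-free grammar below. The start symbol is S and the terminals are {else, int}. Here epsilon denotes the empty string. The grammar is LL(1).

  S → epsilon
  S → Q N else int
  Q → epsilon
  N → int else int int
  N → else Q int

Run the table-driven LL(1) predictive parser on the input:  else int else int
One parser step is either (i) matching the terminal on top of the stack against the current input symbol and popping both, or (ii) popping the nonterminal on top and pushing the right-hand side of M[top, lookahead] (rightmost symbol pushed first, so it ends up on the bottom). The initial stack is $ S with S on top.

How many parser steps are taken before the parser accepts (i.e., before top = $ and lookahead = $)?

8

     Stack                  Input                Action
  1  $ S                    else int else int $  expand S → Q N else int
  2  $ int else N Q         else int else int $  expand Q → epsilon
  3  $ int else N           else int else int $  expand N → else Q int
  4  $ int else int Q else  else int else int $  match else
  5  $ int else int Q       int else int $       expand Q → epsilon
  6  $ int else int         int else int $       match int
  7  $ int else             else int $           match else
  8  $ int                  int $                match int
Accept reached after 8 steps.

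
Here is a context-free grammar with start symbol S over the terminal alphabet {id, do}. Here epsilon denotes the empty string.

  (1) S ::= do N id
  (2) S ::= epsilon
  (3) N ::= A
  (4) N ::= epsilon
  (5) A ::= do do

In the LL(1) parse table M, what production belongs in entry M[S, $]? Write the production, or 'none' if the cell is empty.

S ::= epsilon

FIRST(S) = {epsilon, do}
FIRST(A) = {do}
FIRST(N) = {epsilon, do}  (via A)
FOLLOW(S) includes $ since S is the start symbol.
FOLLOW(S): S appears on no right-hand side. Thus FOLLOW(S) = {$}.
For S ::= do N id: FIRST(do N id) = {do}, so it goes in M[S, t] for t ∈ {do}.
For S ::= epsilon: FIRST(epsilon) = {epsilon}, so it goes in M[S, t] for t ∈ {}; since epsilon ∈ FIRST, also for every t ∈ FOLLOW(S) = {$}.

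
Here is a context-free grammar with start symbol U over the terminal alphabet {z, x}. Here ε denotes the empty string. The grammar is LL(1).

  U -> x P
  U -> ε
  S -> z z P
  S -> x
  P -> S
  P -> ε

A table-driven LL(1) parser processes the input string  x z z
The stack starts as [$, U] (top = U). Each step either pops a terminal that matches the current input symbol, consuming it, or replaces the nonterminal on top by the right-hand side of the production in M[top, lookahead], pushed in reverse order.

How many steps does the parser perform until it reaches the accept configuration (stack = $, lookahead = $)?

step 1: stack=$ U  input=x z z $  — expand U -> x P
step 2: stack=$ P x  input=x z z $  — match x
step 3: stack=$ P  input=z z $  — expand P -> S
step 4: stack=$ S  input=z z $  — expand S -> z z P
step 5: stack=$ P z z  input=z z $  — match z
step 6: stack=$ P z  input=z $  — match z
step 7: stack=$ P  input=$  — expand P -> ε
Accept reached after 7 steps.

7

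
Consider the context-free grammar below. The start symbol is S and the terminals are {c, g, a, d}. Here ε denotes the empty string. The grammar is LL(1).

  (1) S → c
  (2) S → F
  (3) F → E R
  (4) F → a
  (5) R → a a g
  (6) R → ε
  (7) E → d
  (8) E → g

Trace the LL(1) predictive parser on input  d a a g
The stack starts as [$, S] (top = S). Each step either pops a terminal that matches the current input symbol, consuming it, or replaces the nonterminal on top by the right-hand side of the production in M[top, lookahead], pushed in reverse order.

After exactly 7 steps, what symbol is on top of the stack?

     Stack    Input      Action
  1  $ S      d a a g $  expand S → F
  2  $ F      d a a g $  expand F → E R
  3  $ R E    d a a g $  expand E → d
  4  $ R d    d a a g $  match d
  5  $ R      a a g $    expand R → a a g
  6  $ g a a  a a g $    match a
  7  $ g a    a g $      match a
Stack after step 7: $ g (top = g).

g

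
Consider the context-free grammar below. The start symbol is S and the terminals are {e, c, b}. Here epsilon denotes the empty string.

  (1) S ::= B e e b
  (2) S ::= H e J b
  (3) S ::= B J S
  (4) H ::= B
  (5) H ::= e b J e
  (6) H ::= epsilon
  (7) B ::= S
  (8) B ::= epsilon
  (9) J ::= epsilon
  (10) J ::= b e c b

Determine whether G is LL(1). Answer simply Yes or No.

No

FIRST(S) = {b, e}
FIRST(H) = {epsilon, b, e}
FIRST(B) = {epsilon, b, e}
FIRST(J) = {epsilon, b}
FOLLOW(S) = {$, b, e}
FOLLOW(H) = {e}
FOLLOW(B) = {b, e}
FOLLOW(J) = {b, e}
Cell M[B, b] receives both B ::= S and B ::= epsilon — the grammar is not LL(1).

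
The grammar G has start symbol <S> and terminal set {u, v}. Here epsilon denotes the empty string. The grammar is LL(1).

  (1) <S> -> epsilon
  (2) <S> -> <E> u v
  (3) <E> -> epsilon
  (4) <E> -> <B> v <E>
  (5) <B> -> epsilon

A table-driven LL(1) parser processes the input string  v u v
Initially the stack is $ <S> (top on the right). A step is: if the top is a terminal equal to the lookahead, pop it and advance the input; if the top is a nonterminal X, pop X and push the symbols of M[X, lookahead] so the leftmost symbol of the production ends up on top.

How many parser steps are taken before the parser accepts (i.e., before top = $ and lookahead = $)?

     Stack            Input    Action
  1  $ <S>            v u v $  expand <S> -> <E> u v
  2  $ v u <E>        v u v $  expand <E> -> <B> v <E>
  3  $ v u <E> v <B>  v u v $  expand <B> -> epsilon
  4  $ v u <E> v      v u v $  match v
  5  $ v u <E>        u v $    expand <E> -> epsilon
  6  $ v u            u v $    match u
  7  $ v              v $      match v
Accept reached after 7 steps.

7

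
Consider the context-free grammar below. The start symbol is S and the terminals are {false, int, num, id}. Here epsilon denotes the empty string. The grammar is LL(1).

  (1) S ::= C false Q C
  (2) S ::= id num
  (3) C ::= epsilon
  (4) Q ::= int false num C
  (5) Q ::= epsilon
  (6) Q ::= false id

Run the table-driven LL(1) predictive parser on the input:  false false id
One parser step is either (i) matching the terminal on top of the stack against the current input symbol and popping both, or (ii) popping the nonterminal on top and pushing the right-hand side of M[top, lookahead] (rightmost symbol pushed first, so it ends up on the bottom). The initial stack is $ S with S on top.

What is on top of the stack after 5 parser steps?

id

step 1: stack=$ S  input=false false id $  — expand S ::= C false Q C
step 2: stack=$ C Q false C  input=false false id $  — expand C ::= epsilon
step 3: stack=$ C Q false  input=false false id $  — match false
step 4: stack=$ C Q  input=false id $  — expand Q ::= false id
step 5: stack=$ C id false  input=false id $  — match false
Stack after step 5: $ C id (top = id).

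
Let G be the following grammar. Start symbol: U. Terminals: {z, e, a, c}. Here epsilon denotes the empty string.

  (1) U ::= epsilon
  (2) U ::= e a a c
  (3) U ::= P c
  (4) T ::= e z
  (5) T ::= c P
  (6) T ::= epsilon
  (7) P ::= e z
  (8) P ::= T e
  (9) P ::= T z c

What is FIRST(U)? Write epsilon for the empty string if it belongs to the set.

{epsilon, c, e, z}

FIRST(T) = {epsilon, c, e}
FIRST(P) = {c, e, z}  (via T e, T z c)
FIRST(U) = {epsilon, c, e, z}  (via P c)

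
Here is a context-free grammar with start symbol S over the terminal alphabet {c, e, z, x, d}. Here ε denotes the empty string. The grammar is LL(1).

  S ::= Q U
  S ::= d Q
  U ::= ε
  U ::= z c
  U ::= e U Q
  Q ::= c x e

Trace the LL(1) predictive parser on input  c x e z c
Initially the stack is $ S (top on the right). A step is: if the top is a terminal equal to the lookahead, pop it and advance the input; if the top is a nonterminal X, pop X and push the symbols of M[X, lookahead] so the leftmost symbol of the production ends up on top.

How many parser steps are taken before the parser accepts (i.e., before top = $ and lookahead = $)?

step 1: stack=$ S  input=c x e z c $  — expand S ::= Q U
step 2: stack=$ U Q  input=c x e z c $  — expand Q ::= c x e
step 3: stack=$ U e x c  input=c x e z c $  — match c
step 4: stack=$ U e x  input=x e z c $  — match x
step 5: stack=$ U e  input=e z c $  — match e
step 6: stack=$ U  input=z c $  — expand U ::= z c
step 7: stack=$ c z  input=z c $  — match z
step 8: stack=$ c  input=c $  — match c
Accept reached after 8 steps.

8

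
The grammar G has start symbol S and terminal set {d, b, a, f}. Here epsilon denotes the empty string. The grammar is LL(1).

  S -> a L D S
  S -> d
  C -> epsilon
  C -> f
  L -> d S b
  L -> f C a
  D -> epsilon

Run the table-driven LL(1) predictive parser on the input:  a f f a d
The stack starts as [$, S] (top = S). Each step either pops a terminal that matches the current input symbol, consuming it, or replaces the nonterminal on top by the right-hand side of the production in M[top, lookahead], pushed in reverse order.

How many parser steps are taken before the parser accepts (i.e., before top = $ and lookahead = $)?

10

step 1: stack=$ S  input=a f f a d $  — expand S -> a L D S
step 2: stack=$ S D L a  input=a f f a d $  — match a
step 3: stack=$ S D L  input=f f a d $  — expand L -> f C a
step 4: stack=$ S D a C f  input=f f a d $  — match f
step 5: stack=$ S D a C  input=f a d $  — expand C -> f
step 6: stack=$ S D a f  input=f a d $  — match f
step 7: stack=$ S D a  input=a d $  — match a
step 8: stack=$ S D  input=d $  — expand D -> epsilon
step 9: stack=$ S  input=d $  — expand S -> d
step 10: stack=$ d  input=d $  — match d
Accept reached after 10 steps.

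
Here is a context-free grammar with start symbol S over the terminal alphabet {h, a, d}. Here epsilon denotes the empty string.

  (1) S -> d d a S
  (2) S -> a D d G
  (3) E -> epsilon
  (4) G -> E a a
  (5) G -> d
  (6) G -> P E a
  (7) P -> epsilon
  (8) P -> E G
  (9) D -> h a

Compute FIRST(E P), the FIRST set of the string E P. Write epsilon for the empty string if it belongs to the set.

{epsilon, a, d}

FIRST(S): from S->d d a S we get {d}; from S->a D d G we get {a}. So FIRST(S) = {a, d}.
FIRST(E): from E->epsilon we get {epsilon}. So FIRST(E) = {epsilon}.
FIRST(D): from D->h a we get {h}. So FIRST(D) = {h}.
FIRST(G): from G->E a a we get {a}; from G->d we get {d}; from G->P E a we get {a, d}. So FIRST(G) = {a, d}.
FIRST(P): from P->epsilon we get {epsilon}; from P->E G we get {a, d}. So FIRST(P) = {epsilon, a, d}.
FIRST(E P): take FIRST of each symbol in turn, carrying on past any symbol whose FIRST contains epsilon; result {epsilon, a, d}.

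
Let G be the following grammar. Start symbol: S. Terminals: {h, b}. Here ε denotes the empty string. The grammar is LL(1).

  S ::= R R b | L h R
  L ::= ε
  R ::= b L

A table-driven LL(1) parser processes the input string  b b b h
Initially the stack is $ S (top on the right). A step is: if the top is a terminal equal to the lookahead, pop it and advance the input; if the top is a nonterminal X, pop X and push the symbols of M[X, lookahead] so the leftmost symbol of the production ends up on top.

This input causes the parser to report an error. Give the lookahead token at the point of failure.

h

step 1: stack=$ S  input=b b b h $  — expand S ::= R R b
step 2: stack=$ b R R  input=b b b h $  — expand R ::= b L
step 3: stack=$ b R L b  input=b b b h $  — match b
step 4: stack=$ b R L  input=b b h $  — expand L ::= ε
step 5: stack=$ b R  input=b b h $  — expand R ::= b L
step 6: stack=$ b L b  input=b b h $  — match b
step 7: stack=$ b L  input=b h $  — expand L ::= ε
step 8: stack=$ b  input=b h $  — match b
step 9: stack=$  input=h $  — error: stack empty but input remains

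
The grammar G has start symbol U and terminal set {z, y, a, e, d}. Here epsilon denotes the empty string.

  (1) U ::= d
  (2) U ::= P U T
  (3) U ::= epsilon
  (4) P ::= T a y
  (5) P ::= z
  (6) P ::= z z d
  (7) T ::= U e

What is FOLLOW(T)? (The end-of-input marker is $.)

FIRST(U): from U::=d we get {d}; from U::=P U T we get {d, e, z}; from U::=epsilon we get {epsilon}. So FIRST(U) = {epsilon, d, e, z}.
FIRST(T): from T::=U e we get {d, e, z}. So FIRST(T) = {d, e, z}.
FIRST(P): from P::=T a y we get {d, e, z}; from P::=z we get {z}; from P::=z z d we get {z}. So FIRST(P) = {d, e, z}.
FOLLOW(U) includes $ since U is the start symbol.
FOLLOW(U): in U::=P U T, U is followed by T with FIRST {d, e, z}; in T::=U e, U is followed by e with FIRST {e}. Thus FOLLOW(U) = {$, d, e, z}.
FOLLOW(P): in U::=P U T, P is followed by U T with FIRST {d, e, z}. Thus FOLLOW(P) = {d, e, z}.
FOLLOW(T): in U::=P U T, the suffix after T is empty, so FOLLOW(T) ⊇ FOLLOW(U) = {$, d, e, z}; in P::=T a y, T is followed by a y with FIRST {a}. Thus FOLLOW(T) = {$, a, d, e, z}.

{$, a, d, e, z}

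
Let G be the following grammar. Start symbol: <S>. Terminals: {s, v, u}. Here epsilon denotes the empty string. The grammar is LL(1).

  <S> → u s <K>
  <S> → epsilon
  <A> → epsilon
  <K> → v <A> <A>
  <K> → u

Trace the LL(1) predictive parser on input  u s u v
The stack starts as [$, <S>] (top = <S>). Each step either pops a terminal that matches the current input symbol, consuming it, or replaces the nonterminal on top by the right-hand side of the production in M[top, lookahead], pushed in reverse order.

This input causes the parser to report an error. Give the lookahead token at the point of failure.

v

     Stack      Input      Action
  1  $ <S>      u s u v $  expand <S> → u s <K>
  2  $ <K> s u  u s u v $  match u
  3  $ <K> s    s u v $    match s
  4  $ <K>      u v $      expand <K> → u
  5  $ u        u v $      match u
  6  $          v $        error: stack empty but input remains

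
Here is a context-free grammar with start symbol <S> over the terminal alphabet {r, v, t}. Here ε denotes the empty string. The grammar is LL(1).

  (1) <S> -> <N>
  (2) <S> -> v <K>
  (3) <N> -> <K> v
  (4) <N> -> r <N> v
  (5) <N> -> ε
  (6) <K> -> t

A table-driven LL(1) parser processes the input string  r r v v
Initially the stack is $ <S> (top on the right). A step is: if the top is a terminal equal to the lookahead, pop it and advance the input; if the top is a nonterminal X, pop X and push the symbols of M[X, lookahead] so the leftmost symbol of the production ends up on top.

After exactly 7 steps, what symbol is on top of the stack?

v

     Stack        Input      Action
  1  $ <S>        r r v v $  expand <S> -> <N>
  2  $ <N>        r r v v $  expand <N> -> r <N> v
  3  $ v <N> r    r r v v $  match r
  4  $ v <N>      r v v $    expand <N> -> r <N> v
  5  $ v v <N> r  r v v $    match r
  6  $ v v <N>    v v $      expand <N> -> ε
  7  $ v v        v v $      match v
Stack after step 7: $ v (top = v).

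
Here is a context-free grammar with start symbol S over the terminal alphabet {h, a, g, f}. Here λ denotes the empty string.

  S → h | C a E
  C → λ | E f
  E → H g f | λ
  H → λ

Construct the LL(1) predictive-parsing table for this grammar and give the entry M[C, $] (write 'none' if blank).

none

FIRST(H): from H→λ we get {λ}. So FIRST(H) = {λ}.
FIRST(E): from E→H g f we get {g}; from E→λ we get {λ}. So FIRST(E) = {λ, g}.
FIRST(C): from C→λ we get {λ}; from C→E f we get {f, g}. So FIRST(C) = {λ, f, g}.
FIRST(S): from S→h we get {h}; from S→C a E we get {a, f, g}. So FIRST(S) = {a, f, g, h}.
FOLLOW(S) includes $ since S is the start symbol.
FOLLOW(C): in S→C a E, C is followed by a E with FIRST {a}. Thus FOLLOW(C) = {a}.
For C → λ: FIRST(λ) = {λ}, so it goes in M[C, t] for t ∈ {}; since λ ∈ FIRST, also for every t ∈ FOLLOW(C) = {a}.
For C → E f: FIRST(E f) = {f, g}, so it goes in M[C, t] for t ∈ {f, g}.
None of these place a production in M[C, $].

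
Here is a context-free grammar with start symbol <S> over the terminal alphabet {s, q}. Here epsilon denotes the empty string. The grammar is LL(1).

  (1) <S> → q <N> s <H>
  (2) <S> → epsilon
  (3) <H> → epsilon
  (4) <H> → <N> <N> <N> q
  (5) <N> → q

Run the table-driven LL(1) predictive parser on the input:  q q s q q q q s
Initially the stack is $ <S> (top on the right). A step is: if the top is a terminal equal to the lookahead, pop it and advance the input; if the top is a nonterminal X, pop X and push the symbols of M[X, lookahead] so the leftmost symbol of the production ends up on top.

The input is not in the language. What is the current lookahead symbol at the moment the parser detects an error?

s

      Stack            Input              Action
   1  $ <S>            q q s q q q q s $  expand <S> → q <N> s <H>
   2  $ <H> s <N> q    q q s q q q q s $  match q
   3  $ <H> s <N>      q s q q q q s $    expand <N> → q
   4  $ <H> s q        q s q q q q s $    match q
   5  $ <H> s          s q q q q s $      match s
   6  $ <H>            q q q q s $        expand <H> → <N> <N> <N> q
   7  $ q <N> <N> <N>  q q q q s $        expand <N> → q
   8  $ q <N> <N> q    q q q q s $        match q
   9  $ q <N> <N>      q q q s $          expand <N> → q
  10  $ q <N> q        q q q s $          match q
  11  $ q <N>          q q s $            expand <N> → q
  12  $ q q            q q s $            match q
  13  $ q              q s $              match q
  14  $                s $                error: stack empty but input remains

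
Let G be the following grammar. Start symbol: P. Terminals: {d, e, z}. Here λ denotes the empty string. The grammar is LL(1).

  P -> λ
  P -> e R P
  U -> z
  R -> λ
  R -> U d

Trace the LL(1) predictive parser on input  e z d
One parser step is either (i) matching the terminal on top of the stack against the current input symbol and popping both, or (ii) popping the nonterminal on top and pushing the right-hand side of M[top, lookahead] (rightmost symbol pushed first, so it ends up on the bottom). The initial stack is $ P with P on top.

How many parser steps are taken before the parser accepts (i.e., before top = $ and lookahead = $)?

step 1: stack=$ P  input=e z d $  — expand P -> e R P
step 2: stack=$ P R e  input=e z d $  — match e
step 3: stack=$ P R  input=z d $  — expand R -> U d
step 4: stack=$ P d U  input=z d $  — expand U -> z
step 5: stack=$ P d z  input=z d $  — match z
step 6: stack=$ P d  input=d $  — match d
step 7: stack=$ P  input=$  — expand P -> λ
Accept reached after 7 steps.

7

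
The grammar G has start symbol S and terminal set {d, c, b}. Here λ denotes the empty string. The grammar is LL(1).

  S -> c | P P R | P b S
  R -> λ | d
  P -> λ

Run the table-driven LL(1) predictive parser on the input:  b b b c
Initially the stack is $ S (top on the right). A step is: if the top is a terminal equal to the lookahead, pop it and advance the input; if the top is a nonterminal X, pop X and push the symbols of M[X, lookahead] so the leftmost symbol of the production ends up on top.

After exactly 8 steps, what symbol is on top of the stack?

step 1: stack=$ S  input=b b b c $  — expand S -> P b S
step 2: stack=$ S b P  input=b b b c $  — expand P -> λ
step 3: stack=$ S b  input=b b b c $  — match b
step 4: stack=$ S  input=b b c $  — expand S -> P b S
step 5: stack=$ S b P  input=b b c $  — expand P -> λ
step 6: stack=$ S b  input=b b c $  — match b
step 7: stack=$ S  input=b c $  — expand S -> P b S
step 8: stack=$ S b P  input=b c $  — expand P -> λ
Stack after step 8: $ S b (top = b).

b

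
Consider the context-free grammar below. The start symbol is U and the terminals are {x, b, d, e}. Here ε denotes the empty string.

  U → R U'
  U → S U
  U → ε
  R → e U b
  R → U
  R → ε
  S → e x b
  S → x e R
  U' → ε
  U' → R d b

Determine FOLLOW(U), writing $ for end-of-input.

FIRST(S) = {e, x}
FIRST(U) = {ε, d, e, x}  (via R U', S U)
FIRST(R) = {ε, d, e, x}  (via U)
FIRST(U') = {ε, d, e, x}  (via R d b)
FOLLOW(U) includes $ since U is the start symbol.
FOLLOW(U): in U→S U, the suffix after U is empty (adds nothing new); in R→e U b, U is followed by b with FIRST {b}; in R→U, the suffix after U is empty, so FOLLOW(U) ⊇ FOLLOW(R) = {$, b, d, e, x}. Thus FOLLOW(U) = {$, b, d, e, x}.
FOLLOW(S): in U→S U, S is followed by U with FIRST {ε, d, e, x}; in U→S U, the suffix after S is nullable, so FOLLOW(S) ⊇ FOLLOW(U) = {$, b, d, e, x}. Thus FOLLOW(S) = {$, b, d, e, x}.
FOLLOW(R): in U→R U', R is followed by U' with FIRST {ε, d, e, x}; in U→R U', the suffix after R is nullable, so FOLLOW(R) ⊇ FOLLOW(U) = {$, b, d, e, x}; in S→x e R, the suffix after R is empty, so FOLLOW(R) ⊇ FOLLOW(S) = {$, b, d, e, x}; in U'→R d b, R is followed by d b with FIRST {d}. Thus FOLLOW(R) = {$, b, d, e, x}.
FOLLOW(U'): in U→R U', the suffix after U' is empty, so FOLLOW(U') ⊇ FOLLOW(U) = {$, b, d, e, x}. Thus FOLLOW(U') = {$, b, d, e, x}.

{$, b, d, e, x}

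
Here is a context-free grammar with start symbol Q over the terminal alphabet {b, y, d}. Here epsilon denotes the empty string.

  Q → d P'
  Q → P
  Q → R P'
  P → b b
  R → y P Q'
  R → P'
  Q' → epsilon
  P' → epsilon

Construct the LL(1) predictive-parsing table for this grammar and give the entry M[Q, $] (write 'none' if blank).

Q → R P'

FIRST(P) = {b}
FIRST(Q') = {epsilon}
FIRST(P') = {epsilon}
FIRST(R) = {epsilon, y}  (via P')
FIRST(Q) = {epsilon, b, d, y}  (via P, R P')
FOLLOW(Q) includes $ since Q is the start symbol.
FOLLOW(Q): Q appears on no right-hand side. Thus FOLLOW(Q) = {$}.
For Q → d P': FIRST(d P') = {d}, so it goes in M[Q, t] for t ∈ {d}.
For Q → P: FIRST(P) = {b}, so it goes in M[Q, t] for t ∈ {b}.
For Q → R P': FIRST(R P') = {epsilon, y}, so it goes in M[Q, t] for t ∈ {y}; since epsilon ∈ FIRST, also for every t ∈ FOLLOW(Q) = {$}.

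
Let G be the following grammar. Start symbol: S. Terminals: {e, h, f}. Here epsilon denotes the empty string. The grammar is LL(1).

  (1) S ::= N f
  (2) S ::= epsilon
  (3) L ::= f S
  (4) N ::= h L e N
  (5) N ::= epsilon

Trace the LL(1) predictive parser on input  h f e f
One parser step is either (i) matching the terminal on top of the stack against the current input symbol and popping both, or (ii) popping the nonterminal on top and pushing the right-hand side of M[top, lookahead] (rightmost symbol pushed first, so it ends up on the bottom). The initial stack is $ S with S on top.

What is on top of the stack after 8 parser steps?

step 1: stack=$ S  input=h f e f $  — expand S ::= N f
step 2: stack=$ f N  input=h f e f $  — expand N ::= h L e N
step 3: stack=$ f N e L h  input=h f e f $  — match h
step 4: stack=$ f N e L  input=f e f $  — expand L ::= f S
step 5: stack=$ f N e S f  input=f e f $  — match f
step 6: stack=$ f N e S  input=e f $  — expand S ::= epsilon
step 7: stack=$ f N e  input=e f $  — match e
step 8: stack=$ f N  input=f $  — expand N ::= epsilon
Stack after step 8: $ f (top = f).

f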